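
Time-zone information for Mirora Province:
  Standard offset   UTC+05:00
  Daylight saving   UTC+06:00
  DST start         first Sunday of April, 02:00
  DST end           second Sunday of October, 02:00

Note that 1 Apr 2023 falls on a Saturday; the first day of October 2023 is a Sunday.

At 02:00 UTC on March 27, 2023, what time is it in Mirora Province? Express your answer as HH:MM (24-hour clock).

1 April 2023 is a Saturday, so the first Sunday is April 2.
1 October 2023 is a Sunday, so the first Sunday is October 1 and the second is October 8.
At the standard offset (UTC+05:00), 02:00 UTC + 5h = 07:00 Mirora Province standard time.
Daylight saving runs 2 April – 8 October; the standard-time date in Mirora Province, March 27, 2023, is outside that window, so Mirora Province is on standard time at UTC+05:00.
02:00 UTC + 5h = 07:00 local.

07:00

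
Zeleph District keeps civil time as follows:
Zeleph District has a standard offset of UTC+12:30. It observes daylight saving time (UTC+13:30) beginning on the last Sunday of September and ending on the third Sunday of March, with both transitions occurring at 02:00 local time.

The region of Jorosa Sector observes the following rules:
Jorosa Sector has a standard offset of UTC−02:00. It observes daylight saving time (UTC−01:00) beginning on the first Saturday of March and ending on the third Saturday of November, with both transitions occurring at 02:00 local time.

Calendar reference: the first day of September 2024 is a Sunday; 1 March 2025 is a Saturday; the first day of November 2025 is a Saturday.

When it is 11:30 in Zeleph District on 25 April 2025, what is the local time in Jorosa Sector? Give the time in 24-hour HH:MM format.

1 September 2024 is a Sunday, so Sundays fall on 1, 8, 15, 22, 29; the last is September 29.
1 March 2025 is a Saturday, so the first Sunday is March 2 and the third is March 16.
25 April 2025 does not fall between 29 September 2024 and 16 March 2025, so daylight saving is not in effect and Zeleph District is at UTC+12:30.
11:30 Zeleph District − 12h30m = 23:00 UTC (rolling into the previous day, 24 April 2025).
1 March 2025 is a Saturday, so the first Saturday is March 1.
1 November 2025 is a Saturday, so the first Saturday is November 1 and the third is November 15.
At the standard offset (UTC−02:00), 23:00 UTC − 2h = 21:00 Jorosa Sector standard time.
Daylight saving runs 1 March – 15 November; the standard-time date in Jorosa Sector, 24 April 2025, is inside that window, so Jorosa Sector is at UTC−01:00.
23:00 UTC − 1h = 22:00 Jorosa Sector.

22:00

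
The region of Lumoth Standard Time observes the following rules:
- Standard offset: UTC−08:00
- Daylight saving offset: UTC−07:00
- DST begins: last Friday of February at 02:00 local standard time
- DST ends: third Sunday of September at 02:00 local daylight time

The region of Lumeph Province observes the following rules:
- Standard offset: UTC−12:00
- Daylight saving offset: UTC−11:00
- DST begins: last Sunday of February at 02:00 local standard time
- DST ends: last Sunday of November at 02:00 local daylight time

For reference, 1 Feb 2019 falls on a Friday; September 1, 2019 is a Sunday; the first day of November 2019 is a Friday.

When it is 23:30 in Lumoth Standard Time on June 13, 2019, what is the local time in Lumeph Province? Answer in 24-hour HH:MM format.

1 February 2019 is a Friday, so Fridays fall on 1, 8, 15, 22; the last is February 22.
1 September 2019 is a Sunday, so the first Sunday is September 1 and the third is September 15.
June 13, 2019 lies within the daylight-saving period (22 February – 15 September), so Lumoth Standard Time is on daylight time, UTC−07:00.
23:30 Lumoth Standard Time + 7h = 06:30 UTC (rolling into the next day, 14 June 2019).
1 February 2019 is a Friday, so Sundays fall on 3, 10, 17, 24; the last is February 24.
1 November 2019 is a Friday, so Sundays fall on 3, 10, 17, 24; the last is November 24.
At the standard offset (UTC−12:00), 06:30 UTC − 12h = 18:30 Lumeph Province standard time (rolling into the previous day, 13 June 2019).
Daylight saving runs 24 February – 24 November; the standard-time date in Lumeph Province, June 13, 2019, is inside that window, so Lumeph Province is at UTC−11:00.
06:30 UTC − 11h = 19:30 Lumeph Province (rolling into the previous day, 13 June 2019).

19:30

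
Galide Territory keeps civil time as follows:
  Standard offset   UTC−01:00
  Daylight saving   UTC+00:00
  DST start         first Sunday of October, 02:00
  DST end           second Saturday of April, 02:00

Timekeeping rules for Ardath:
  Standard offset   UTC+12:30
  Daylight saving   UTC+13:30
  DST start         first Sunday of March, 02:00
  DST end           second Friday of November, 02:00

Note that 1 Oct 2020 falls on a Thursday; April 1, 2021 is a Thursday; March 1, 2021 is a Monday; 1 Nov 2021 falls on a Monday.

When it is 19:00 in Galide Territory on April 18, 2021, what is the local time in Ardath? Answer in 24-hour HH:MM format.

09:30

1 October 2020 is a Thursday, so the first Sunday is October 4.
1 April 2021 is a Thursday, so the first Saturday is April 3 and the second is April 10.
April 18, 2021 is outside the daylight-saving period (4 October 2020 – 10 April 2021), so Galide Territory is on standard time, UTC−01:00.
19:00 Galide Territory + 1h = 20:00 UTC.
1 March 2021 is a Monday, so the first Sunday is March 7.
1 November 2021 is a Monday, so the first Friday is November 5 and the second is November 12.
At the standard offset (UTC+12:30), 20:00 UTC + 12h30m = 08:30 Ardath standard time (rolling into the next day, 19 April 2021).
The standard-time date in Ardath, April 19, 2021, lies within the daylight-saving period (7 March – 12 November), so Ardath is on daylight time, UTC+13:30.
20:00 UTC + 13h30m = 09:30 Ardath (rolling into the next day, 19 April 2021).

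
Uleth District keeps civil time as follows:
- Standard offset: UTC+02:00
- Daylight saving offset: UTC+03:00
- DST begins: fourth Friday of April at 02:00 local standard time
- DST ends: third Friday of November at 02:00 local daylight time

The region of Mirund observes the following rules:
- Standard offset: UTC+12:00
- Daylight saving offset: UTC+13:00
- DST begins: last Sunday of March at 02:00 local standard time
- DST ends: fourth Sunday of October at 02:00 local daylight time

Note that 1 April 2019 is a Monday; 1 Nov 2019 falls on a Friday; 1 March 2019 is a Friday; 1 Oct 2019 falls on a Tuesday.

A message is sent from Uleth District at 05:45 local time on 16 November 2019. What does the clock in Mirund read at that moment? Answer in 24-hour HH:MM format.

15:45

1 April 2019 is a Monday, so the first Friday is April 5 and the fourth is April 26.
1 November 2019 is a Friday, so the first Friday is November 1 and the third is November 15.
16 November 2019 does not fall between 26 April and 15 November, so daylight saving is not in effect and Uleth District is at UTC+02:00.
05:45 Uleth District − 2h = 03:45 UTC.
1 March 2019 is a Friday, so Sundays fall on 3, 10, 17, 24, 31; the last is March 31.
1 October 2019 is a Tuesday, so the first Sunday is October 6 and the fourth is October 27.
At the standard offset (UTC+12:00), 03:45 UTC + 12h = 15:45 Mirund standard time.
The standard-time date in Mirund, 16 November 2019, does not fall between 31 March and 27 October, so daylight saving is not in effect and Mirund is at UTC+12:00.
03:45 UTC + 12h = 15:45 Mirund.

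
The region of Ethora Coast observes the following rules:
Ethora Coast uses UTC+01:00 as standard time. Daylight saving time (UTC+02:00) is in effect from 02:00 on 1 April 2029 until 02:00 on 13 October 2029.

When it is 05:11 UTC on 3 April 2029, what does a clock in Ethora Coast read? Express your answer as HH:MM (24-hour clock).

07:11

At the standard offset (UTC+01:00), 05:11 UTC + 1h = 06:11 Ethora Coast standard time.
Daylight saving runs 1 April – 13 October; the standard-time date in Ethora Coast, 3 April 2029, is inside that window, so Ethora Coast is at UTC+02:00.
05:11 UTC + 2h = 07:11 local.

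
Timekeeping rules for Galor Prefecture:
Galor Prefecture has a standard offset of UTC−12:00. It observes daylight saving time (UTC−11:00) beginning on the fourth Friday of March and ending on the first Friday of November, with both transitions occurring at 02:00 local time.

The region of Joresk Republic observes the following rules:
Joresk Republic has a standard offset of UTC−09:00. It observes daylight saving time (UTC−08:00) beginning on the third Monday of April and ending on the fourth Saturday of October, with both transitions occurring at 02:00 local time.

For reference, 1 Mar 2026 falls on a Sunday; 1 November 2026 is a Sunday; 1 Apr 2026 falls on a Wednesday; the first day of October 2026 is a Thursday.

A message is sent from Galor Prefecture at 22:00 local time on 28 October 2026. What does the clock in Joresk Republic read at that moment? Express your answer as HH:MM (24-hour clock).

00:00

1 March 2026 is a Sunday, so the first Friday is March 6 and the fourth is March 27.
1 November 2026 is a Sunday, so the first Friday is November 6.
Daylight saving runs 27 March – 6 November; 28 October 2026 is inside that window, so Galor Prefecture is at UTC−11:00.
22:00 Galor Prefecture + 11h = 09:00 UTC (rolling into the next day, 29 October 2026).
1 April 2026 is a Wednesday, so the first Monday is April 6 and the third is April 20.
1 October 2026 is a Thursday, so the first Saturday is October 3 and the fourth is October 24.
At the standard offset (UTC−09:00), 09:00 UTC − 9h = 00:00 Joresk Republic standard time.
The standard-time date in Joresk Republic, 29 October 2026, does not fall between 20 April and 24 October, so daylight saving is not in effect and Joresk Republic is at UTC−09:00.
09:00 UTC − 9h = 00:00 Joresk Republic.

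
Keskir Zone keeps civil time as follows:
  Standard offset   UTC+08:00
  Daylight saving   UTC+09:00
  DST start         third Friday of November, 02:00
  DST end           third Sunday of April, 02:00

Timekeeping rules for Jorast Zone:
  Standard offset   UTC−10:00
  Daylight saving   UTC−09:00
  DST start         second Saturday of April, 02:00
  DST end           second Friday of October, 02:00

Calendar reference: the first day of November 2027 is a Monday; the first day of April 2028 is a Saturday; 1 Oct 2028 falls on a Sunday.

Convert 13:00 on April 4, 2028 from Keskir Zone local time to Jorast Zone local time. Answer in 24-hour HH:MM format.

1 November 2027 is a Monday, so the first Friday is November 5 and the third is November 19.
1 April 2028 is a Saturday, so the first Sunday is April 2 and the third is April 16.
Daylight saving runs 19 November 2027 – 16 April 2028; April 4, 2028 is inside that window, so Keskir Zone is at UTC+09:00.
13:00 Keskir Zone − 9h = 04:00 UTC.
1 April 2028 is a Saturday, so the first Saturday is April 1 and the second is April 8.
1 October 2028 is a Sunday, so the first Friday is October 6 and the second is October 13.
At the standard offset (UTC−10:00), 04:00 UTC − 10h = 18:00 Jorast Zone standard time (rolling into the previous day, 3 April 2028).
Daylight saving runs 8 April – 13 October; the standard-time date in Jorast Zone, April 3, 2028, is outside that window, so Jorast Zone is on standard time at UTC−10:00.
04:00 UTC − 10h = 18:00 Jorast Zone (rolling into the previous day, 3 April 2028).

18:00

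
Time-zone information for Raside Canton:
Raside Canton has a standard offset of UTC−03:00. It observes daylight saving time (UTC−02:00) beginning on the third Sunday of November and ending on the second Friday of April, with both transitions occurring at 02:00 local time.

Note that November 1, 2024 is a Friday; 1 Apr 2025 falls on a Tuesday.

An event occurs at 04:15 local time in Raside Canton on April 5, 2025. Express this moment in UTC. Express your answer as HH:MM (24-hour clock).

1 November 2024 is a Friday, so the first Sunday is November 3 and the third is November 17.
1 April 2025 is a Tuesday, so the first Friday is April 4 and the second is April 11.
April 5, 2025 falls between 17 November 2024 and 11 April 2025, so daylight saving is in effect and Raside Canton is at UTC−02:00.
04:15 local + 2h = 06:15 UTC.

06:15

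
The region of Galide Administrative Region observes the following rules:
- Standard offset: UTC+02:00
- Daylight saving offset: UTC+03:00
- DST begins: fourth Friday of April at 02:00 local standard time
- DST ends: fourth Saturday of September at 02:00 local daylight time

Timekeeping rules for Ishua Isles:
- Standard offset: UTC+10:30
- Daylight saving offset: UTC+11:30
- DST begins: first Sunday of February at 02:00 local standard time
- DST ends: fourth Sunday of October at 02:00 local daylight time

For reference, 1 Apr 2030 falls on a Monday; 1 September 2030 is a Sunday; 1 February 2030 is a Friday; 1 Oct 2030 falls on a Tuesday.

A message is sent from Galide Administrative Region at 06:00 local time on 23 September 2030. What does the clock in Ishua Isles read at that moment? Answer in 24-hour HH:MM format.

14:30

1 April 2030 is a Monday, so the first Friday is April 5 and the fourth is April 26.
1 September 2030 is a Sunday, so the first Saturday is September 7 and the fourth is September 28.
Daylight saving runs 26 April – 28 September; 23 September 2030 is inside that window, so Galide Administrative Region is at UTC+03:00.
06:00 Galide Administrative Region − 3h = 03:00 UTC.
1 February 2030 is a Friday, so the first Sunday is February 3.
1 October 2030 is a Tuesday, so the first Sunday is October 6 and the fourth is October 27.
At the standard offset (UTC+10:30), 03:00 UTC + 10h30m = 13:30 Ishua Isles standard time.
The standard-time date in Ishua Isles, 23 September 2030, falls between 3 February and 27 October, so daylight saving is in effect and Ishua Isles is at UTC+11:30.
03:00 UTC + 11h30m = 14:30 Ishua Isles.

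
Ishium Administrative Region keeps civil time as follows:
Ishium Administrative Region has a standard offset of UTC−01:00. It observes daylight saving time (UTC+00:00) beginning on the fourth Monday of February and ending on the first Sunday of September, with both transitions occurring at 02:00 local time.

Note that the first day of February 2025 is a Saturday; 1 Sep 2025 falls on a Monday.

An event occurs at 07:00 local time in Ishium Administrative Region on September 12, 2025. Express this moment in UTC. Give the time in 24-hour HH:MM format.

1 February 2025 is a Saturday, so the first Monday is February 3 and the fourth is February 24.
1 September 2025 is a Monday, so the first Sunday is September 7.
September 12, 2025 does not fall between 24 February and 7 September, so daylight saving is not in effect and Ishium Administrative Region is at UTC−01:00.
07:00 local + 1h = 08:00 UTC.

08:00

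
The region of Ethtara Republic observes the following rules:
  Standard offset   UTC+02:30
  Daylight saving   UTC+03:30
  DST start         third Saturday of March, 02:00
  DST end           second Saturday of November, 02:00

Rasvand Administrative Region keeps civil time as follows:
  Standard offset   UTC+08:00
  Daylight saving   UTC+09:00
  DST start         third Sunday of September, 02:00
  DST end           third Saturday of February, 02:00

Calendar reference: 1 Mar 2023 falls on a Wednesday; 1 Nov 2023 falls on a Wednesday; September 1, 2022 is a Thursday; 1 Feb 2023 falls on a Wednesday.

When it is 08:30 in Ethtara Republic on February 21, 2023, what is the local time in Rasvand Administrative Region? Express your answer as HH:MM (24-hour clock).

1 March 2023 is a Wednesday, so the first Saturday is March 4 and the third is March 18.
1 November 2023 is a Wednesday, so the first Saturday is November 4 and the second is November 11.
February 21, 2023 is outside the daylight-saving period (18 March – 11 November), so Ethtara Republic is on standard time, UTC+02:30.
08:30 Ethtara Republic − 2h30m = 06:00 UTC.
1 September 2022 is a Thursday, so the first Sunday is September 4 and the third is September 18.
1 February 2023 is a Wednesday, so the first Saturday is February 4 and the third is February 18.
At the standard offset (UTC+08:00), 06:00 UTC + 8h = 14:00 Rasvand Administrative Region standard time.
The standard-time date in Rasvand Administrative Region, February 21, 2023, is outside the daylight-saving period (18 September 2022 – 18 February 2023), so Rasvand Administrative Region is on standard time, UTC+08:00.
06:00 UTC + 8h = 14:00 Rasvand Administrative Region.

14:00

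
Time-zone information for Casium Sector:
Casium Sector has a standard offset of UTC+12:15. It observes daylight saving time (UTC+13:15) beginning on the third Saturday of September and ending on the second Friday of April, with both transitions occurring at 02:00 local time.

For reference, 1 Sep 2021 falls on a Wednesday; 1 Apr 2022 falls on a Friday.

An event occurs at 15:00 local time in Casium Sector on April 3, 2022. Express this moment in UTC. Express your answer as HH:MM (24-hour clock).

01:45

1 September 2021 is a Wednesday, so the first Saturday is September 4 and the third is September 18.
1 April 2022 is a Friday, so the first Friday is April 1 and the second is April 8.
April 3, 2022 lies within the daylight-saving period (18 September 2021 – 8 April 2022), so Casium Sector is on daylight time, UTC+13:15.
15:00 local − 13h15m = 01:45 UTC.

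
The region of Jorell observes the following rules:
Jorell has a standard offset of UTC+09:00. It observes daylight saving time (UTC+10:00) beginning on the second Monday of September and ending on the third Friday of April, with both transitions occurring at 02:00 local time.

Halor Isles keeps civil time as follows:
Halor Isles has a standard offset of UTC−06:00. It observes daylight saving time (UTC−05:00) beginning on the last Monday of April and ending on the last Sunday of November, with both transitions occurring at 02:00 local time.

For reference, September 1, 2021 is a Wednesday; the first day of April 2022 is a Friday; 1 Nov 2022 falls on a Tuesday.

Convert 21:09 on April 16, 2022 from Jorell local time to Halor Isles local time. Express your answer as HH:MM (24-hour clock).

06:09

1 September 2021 is a Wednesday, so the first Monday is September 6 and the second is September 13.
1 April 2022 is a Friday, so the first Friday is April 1 and the third is April 15.
Daylight saving runs 13 September 2021 – 15 April 2022; April 16, 2022 is outside that window, so Jorell is on standard time at UTC+09:00.
21:09 Jorell − 9h = 12:09 UTC.
1 April 2022 is a Friday, so Mondays fall on 4, 11, 18, 25; the last is April 25.
1 November 2022 is a Tuesday, so Sundays fall on 6, 13, 20, 27; the last is November 27.
At the standard offset (UTC−06:00), 12:09 UTC − 6h = 06:09 Halor Isles standard time.
The standard-time date in Halor Isles, April 16, 2022, is outside the daylight-saving period (25 April – 27 November), so Halor Isles is on standard time, UTC−06:00.
12:09 UTC − 6h = 06:09 Halor Isles.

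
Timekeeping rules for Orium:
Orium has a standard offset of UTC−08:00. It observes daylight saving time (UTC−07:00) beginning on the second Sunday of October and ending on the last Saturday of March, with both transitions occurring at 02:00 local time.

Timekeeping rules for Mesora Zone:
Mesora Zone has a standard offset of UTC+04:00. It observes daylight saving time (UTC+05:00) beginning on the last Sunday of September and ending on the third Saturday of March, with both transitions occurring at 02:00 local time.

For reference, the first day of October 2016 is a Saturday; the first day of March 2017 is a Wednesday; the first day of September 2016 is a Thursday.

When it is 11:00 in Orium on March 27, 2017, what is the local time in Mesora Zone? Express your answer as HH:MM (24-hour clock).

1 October 2016 is a Saturday, so the first Sunday is October 2 and the second is October 9.
1 March 2017 is a Wednesday, so Saturdays fall on 4, 11, 18, 25; the last is March 25.
March 27, 2017 does not fall between 9 October 2016 and 25 March 2017, so daylight saving is not in effect and Orium is at UTC−08:00.
11:00 Orium + 8h = 19:00 UTC.
1 September 2016 is a Thursday, so Sundays fall on 4, 11, 18, 25; the last is September 25.
1 March 2017 is a Wednesday, so the first Saturday is March 4 and the third is March 18.
At the standard offset (UTC+04:00), 19:00 UTC + 4h = 23:00 Mesora Zone standard time.
The standard-time date in Mesora Zone, March 27, 2017, does not fall between 25 September 2016 and 18 March 2017, so daylight saving is not in effect and Mesora Zone is at UTC+04:00.
19:00 UTC + 4h = 23:00 Mesora Zone.

23:00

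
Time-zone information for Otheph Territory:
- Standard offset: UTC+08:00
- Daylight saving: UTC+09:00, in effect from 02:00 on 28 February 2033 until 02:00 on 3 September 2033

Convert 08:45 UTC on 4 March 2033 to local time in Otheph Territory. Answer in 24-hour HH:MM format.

At the standard offset (UTC+08:00), 08:45 UTC + 8h = 16:45 Otheph Territory standard time.
Daylight saving runs 28 February – 3 September; the standard-time date in Otheph Territory, 4 March 2033, is inside that window, so Otheph Territory is at UTC+09:00.
08:45 UTC + 9h = 17:45 local.

17:45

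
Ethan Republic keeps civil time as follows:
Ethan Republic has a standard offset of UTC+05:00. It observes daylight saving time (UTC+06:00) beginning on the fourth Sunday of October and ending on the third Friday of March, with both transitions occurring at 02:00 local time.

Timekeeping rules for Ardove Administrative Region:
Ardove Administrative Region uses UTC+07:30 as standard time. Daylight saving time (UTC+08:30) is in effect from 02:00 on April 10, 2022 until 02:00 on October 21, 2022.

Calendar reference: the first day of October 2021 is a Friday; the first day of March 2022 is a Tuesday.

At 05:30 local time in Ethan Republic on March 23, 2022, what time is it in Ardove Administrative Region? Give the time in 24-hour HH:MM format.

08:00

1 October 2021 is a Friday, so the first Sunday is October 3 and the fourth is October 24.
1 March 2022 is a Tuesday, so the first Friday is March 4 and the third is March 18.
March 23, 2022 is outside the daylight-saving period (24 October 2021 – 18 March 2022), so Ethan Republic is on standard time, UTC+05:00.
05:30 Ethan Republic − 5h = 00:30 UTC.
At the standard offset (UTC+07:30), 00:30 UTC + 7h30m = 08:00 Ardove Administrative Region standard time.
The standard-time date in Ardove Administrative Region, March 23, 2022, is outside the daylight-saving period (10 April – 21 October), so Ardove Administrative Region is on standard time, UTC+07:30.
00:30 UTC + 7h30m = 08:00 Ardove Administrative Region.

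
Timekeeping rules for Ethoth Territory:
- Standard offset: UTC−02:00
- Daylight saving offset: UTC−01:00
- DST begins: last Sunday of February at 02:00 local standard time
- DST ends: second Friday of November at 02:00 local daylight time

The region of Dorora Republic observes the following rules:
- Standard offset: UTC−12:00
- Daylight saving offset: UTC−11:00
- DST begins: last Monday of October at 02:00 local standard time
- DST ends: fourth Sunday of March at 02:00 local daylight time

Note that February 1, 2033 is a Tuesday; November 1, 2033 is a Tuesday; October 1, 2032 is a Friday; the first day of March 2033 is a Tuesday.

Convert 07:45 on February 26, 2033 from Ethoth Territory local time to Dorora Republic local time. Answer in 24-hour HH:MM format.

1 February 2033 is a Tuesday, so Sundays fall on 6, 13, 20, 27; the last is February 27.
1 November 2033 is a Tuesday, so the first Friday is November 4 and the second is November 11.
February 26, 2033 does not fall between 27 February and 11 November, so daylight saving is not in effect and Ethoth Territory is at UTC−02:00.
07:45 Ethoth Territory + 2h = 09:45 UTC.
1 October 2032 is a Friday, so Mondays fall on 4, 11, 18, 25; the last is October 25.
1 March 2033 is a Tuesday, so the first Sunday is March 6 and the fourth is March 27.
At the standard offset (UTC−12:00), 09:45 UTC − 12h = 21:45 Dorora Republic standard time (rolling into the previous day, 25 February 2033).
Daylight saving runs 25 October 2032 – 27 March 2033; the standard-time date in Dorora Republic, February 25, 2033, is inside that window, so Dorora Republic is at UTC−11:00.
09:45 UTC − 11h = 22:45 Dorora Republic (rolling into the previous day, 25 February 2033).

22:45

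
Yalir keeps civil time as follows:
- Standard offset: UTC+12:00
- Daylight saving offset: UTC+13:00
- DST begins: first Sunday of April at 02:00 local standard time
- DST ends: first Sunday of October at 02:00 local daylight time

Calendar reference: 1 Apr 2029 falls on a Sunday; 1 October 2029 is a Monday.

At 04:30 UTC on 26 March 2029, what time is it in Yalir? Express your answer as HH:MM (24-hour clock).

1 April 2029 is a Sunday, so the first Sunday is April 1.
1 October 2029 is a Monday, so the first Sunday is October 7.
At the standard offset (UTC+12:00), 04:30 UTC + 12h = 16:30 Yalir standard time.
The standard-time date in Yalir, 26 March 2029, is outside the daylight-saving period (1 April – 7 October), so Yalir is on standard time, UTC+12:00.
04:30 UTC + 12h = 16:30 local.

16:30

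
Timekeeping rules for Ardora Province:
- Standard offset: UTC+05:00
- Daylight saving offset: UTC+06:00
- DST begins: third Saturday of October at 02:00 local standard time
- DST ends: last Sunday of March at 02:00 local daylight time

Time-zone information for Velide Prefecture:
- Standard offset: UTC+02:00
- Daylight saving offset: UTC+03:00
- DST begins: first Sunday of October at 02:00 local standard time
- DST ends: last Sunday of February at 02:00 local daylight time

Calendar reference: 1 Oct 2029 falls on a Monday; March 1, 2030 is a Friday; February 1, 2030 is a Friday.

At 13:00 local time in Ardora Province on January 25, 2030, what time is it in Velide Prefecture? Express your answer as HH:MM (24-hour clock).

10:00

1 October 2029 is a Monday, so the first Saturday is October 6 and the third is October 20.
1 March 2030 is a Friday, so Sundays fall on 3, 10, 17, 24, 31; the last is March 31.
January 25, 2030 falls between 20 October 2029 and 31 March 2030, so daylight saving is in effect and Ardora Province is at UTC+06:00.
13:00 Ardora Province − 6h = 07:00 UTC.
1 October 2029 is a Monday, so the first Sunday is October 7.
1 February 2030 is a Friday, so Sundays fall on 3, 10, 17, 24; the last is February 24.
At the standard offset (UTC+02:00), 07:00 UTC + 2h = 09:00 Velide Prefecture standard time.
Daylight saving runs 7 October 2029 – 24 February 2030; the standard-time date in Velide Prefecture, January 25, 2030, is inside that window, so Velide Prefecture is at UTC+03:00.
07:00 UTC + 3h = 10:00 Velide Prefecture.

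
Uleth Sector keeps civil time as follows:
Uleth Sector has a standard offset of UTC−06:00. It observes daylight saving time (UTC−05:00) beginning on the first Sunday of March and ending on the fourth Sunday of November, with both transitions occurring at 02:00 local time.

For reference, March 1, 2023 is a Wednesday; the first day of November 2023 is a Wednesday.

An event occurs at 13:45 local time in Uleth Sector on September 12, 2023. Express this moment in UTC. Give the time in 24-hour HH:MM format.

18:45

1 March 2023 is a Wednesday, so the first Sunday is March 5.
1 November 2023 is a Wednesday, so the first Sunday is November 5 and the fourth is November 26.
September 12, 2023 lies within the daylight-saving period (5 March – 26 November), so Uleth Sector is on daylight time, UTC−05:00.
13:45 local + 5h = 18:45 UTC.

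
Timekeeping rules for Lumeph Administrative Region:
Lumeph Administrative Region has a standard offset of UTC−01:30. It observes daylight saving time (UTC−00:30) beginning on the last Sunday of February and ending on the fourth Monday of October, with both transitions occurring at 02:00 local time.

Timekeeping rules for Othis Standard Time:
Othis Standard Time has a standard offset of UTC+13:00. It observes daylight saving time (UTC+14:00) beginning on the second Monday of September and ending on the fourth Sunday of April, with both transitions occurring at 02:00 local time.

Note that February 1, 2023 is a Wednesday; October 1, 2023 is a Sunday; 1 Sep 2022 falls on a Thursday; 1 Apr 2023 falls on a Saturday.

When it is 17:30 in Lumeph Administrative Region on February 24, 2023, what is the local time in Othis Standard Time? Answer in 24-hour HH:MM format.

1 February 2023 is a Wednesday, so Sundays fall on 5, 12, 19, 26; the last is February 26.
1 October 2023 is a Sunday, so the first Monday is October 2 and the fourth is October 23.
February 24, 2023 is outside the daylight-saving period (26 February – 23 October), so Lumeph Administrative Region is on standard time, UTC−01:30.
17:30 Lumeph Administrative Region + 1h30m = 19:00 UTC.
1 September 2022 is a Thursday, so the first Monday is September 5 and the second is September 12.
1 April 2023 is a Saturday, so the first Sunday is April 2 and the fourth is April 23.
At the standard offset (UTC+13:00), 19:00 UTC + 13h = 08:00 Othis Standard Time standard time (rolling into the next day, 25 February 2023).
Daylight saving runs 12 September 2022 – 23 April 2023; the standard-time date in Othis Standard Time, February 25, 2023, is inside that window, so Othis Standard Time is at UTC+14:00.
19:00 UTC + 14h = 09:00 Othis Standard Time (rolling into the next day, 25 February 2023).

09:00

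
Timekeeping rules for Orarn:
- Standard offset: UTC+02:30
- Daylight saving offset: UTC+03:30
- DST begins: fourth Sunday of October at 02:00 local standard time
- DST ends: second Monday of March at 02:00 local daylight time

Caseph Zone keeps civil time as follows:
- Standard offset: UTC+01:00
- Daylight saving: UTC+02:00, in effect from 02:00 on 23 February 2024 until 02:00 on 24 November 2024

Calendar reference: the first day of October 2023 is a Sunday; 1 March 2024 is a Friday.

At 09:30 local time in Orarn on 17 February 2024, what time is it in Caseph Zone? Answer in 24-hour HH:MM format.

07:00

1 October 2023 is a Sunday, so the first Sunday is October 1 and the fourth is October 22.
1 March 2024 is a Friday, so the first Monday is March 4 and the second is March 11.
Daylight saving runs 22 October 2023 – 11 March 2024; 17 February 2024 is inside that window, so Orarn is at UTC+03:30.
09:30 Orarn − 3h30m = 06:00 UTC.
At the standard offset (UTC+01:00), 06:00 UTC + 1h = 07:00 Caseph Zone standard time.
Daylight saving runs 23 February – 24 November; the standard-time date in Caseph Zone, 17 February 2024, is outside that window, so Caseph Zone is on standard time at UTC+01:00.
06:00 UTC + 1h = 07:00 Caseph Zone.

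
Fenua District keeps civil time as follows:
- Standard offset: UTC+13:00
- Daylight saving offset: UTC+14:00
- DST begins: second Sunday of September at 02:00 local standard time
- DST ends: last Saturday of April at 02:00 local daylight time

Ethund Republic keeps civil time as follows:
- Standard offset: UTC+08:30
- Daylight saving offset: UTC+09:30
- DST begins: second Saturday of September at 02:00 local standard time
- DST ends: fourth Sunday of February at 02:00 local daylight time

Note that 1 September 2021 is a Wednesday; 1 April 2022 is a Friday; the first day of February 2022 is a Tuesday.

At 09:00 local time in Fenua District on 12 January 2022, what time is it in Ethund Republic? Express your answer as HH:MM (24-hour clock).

1 September 2021 is a Wednesday, so the first Sunday is September 5 and the second is September 12.
1 April 2022 is a Friday, so Saturdays fall on 2, 9, 16, 23, 30; the last is April 30.
12 January 2022 lies within the daylight-saving period (12 September 2021 – 30 April 2022), so Fenua District is on daylight time, UTC+14:00.
09:00 Fenua District − 14h = 19:00 UTC (rolling into the previous day, 11 January 2022).
1 September 2021 is a Wednesday, so the first Saturday is September 4 and the second is September 11.
1 February 2022 is a Tuesday, so the first Sunday is February 6 and the fourth is February 27.
At the standard offset (UTC+08:30), 19:00 UTC + 8h30m = 03:30 Ethund Republic standard time (rolling into the next day, 12 January 2022).
The standard-time date in Ethund Republic, 12 January 2022, falls between 11 September 2021 and 27 February 2022, so daylight saving is in effect and Ethund Republic is at UTC+09:30.
19:00 UTC + 9h30m = 04:30 Ethund Republic (rolling into the next day, 12 January 2022).

04:30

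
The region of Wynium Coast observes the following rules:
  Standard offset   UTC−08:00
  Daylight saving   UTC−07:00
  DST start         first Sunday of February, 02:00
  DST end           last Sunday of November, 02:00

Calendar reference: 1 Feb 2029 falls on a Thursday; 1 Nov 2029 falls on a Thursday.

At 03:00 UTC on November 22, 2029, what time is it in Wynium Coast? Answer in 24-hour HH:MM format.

20:00

1 February 2029 is a Thursday, so the first Sunday is February 4.
1 November 2029 is a Thursday, so Sundays fall on 4, 11, 18, 25; the last is November 25.
At the standard offset (UTC−08:00), 03:00 UTC − 8h = 19:00 Wynium Coast standard time (rolling into the previous day, 21 November 2029).
Daylight saving runs 4 February – 25 November; the standard-time date in Wynium Coast, November 21, 2029, is inside that window, so Wynium Coast is at UTC−07:00.
03:00 UTC − 7h = 20:00 local (rolling into the previous day, 21 November 2029).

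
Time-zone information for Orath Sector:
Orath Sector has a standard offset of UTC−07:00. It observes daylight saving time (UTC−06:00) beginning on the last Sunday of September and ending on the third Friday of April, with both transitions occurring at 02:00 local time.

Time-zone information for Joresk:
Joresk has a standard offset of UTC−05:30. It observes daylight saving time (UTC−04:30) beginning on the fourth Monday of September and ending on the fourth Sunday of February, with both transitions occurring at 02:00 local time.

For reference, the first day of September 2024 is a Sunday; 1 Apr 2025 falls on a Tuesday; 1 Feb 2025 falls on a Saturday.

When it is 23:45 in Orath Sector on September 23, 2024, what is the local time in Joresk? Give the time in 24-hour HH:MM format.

02:15

1 September 2024 is a Sunday, so Sundays fall on 1, 8, 15, 22, 29; the last is September 29.
1 April 2025 is a Tuesday, so the first Friday is April 4 and the third is April 18.
September 23, 2024 is outside the daylight-saving period (29 September 2024 – 18 April 2025), so Orath Sector is on standard time, UTC−07:00.
23:45 Orath Sector + 7h = 06:45 UTC (rolling into the next day, 24 September 2024).
1 September 2024 is a Sunday, so the first Monday is September 2 and the fourth is September 23.
1 February 2025 is a Saturday, so the first Sunday is February 2 and the fourth is February 23.
At the standard offset (UTC−05:30), 06:45 UTC − 5h30m = 01:15 Joresk standard time.
Daylight saving runs 23 September 2024 – 23 February 2025; the standard-time date in Joresk, September 24, 2024, is inside that window, so Joresk is at UTC−04:30.
06:45 UTC − 4h30m = 02:15 Joresk.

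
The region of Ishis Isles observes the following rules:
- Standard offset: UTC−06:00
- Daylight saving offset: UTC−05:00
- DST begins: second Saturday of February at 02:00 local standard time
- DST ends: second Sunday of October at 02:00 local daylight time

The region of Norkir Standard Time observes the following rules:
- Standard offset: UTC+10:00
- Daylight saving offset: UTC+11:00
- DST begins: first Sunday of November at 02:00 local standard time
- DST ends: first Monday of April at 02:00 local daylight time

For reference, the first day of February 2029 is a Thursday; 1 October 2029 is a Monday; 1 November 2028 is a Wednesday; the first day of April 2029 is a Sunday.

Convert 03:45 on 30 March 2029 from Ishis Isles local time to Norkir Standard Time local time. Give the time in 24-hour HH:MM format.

19:45

1 February 2029 is a Thursday, so the first Saturday is February 3 and the second is February 10.
1 October 2029 is a Monday, so the first Sunday is October 7 and the second is October 14.
Daylight saving runs 10 February – 14 October; 30 March 2029 is inside that window, so Ishis Isles is at UTC−05:00.
03:45 Ishis Isles + 5h = 08:45 UTC.
1 November 2028 is a Wednesday, so the first Sunday is November 5.
1 April 2029 is a Sunday, so the first Monday is April 2.
At the standard offset (UTC+10:00), 08:45 UTC + 10h = 18:45 Norkir Standard Time standard time.
Daylight saving runs 5 November 2028 – 2 April 2029; the standard-time date in Norkir Standard Time, 30 March 2029, is inside that window, so Norkir Standard Time is at UTC+11:00.
08:45 UTC + 11h = 19:45 Norkir Standard Time.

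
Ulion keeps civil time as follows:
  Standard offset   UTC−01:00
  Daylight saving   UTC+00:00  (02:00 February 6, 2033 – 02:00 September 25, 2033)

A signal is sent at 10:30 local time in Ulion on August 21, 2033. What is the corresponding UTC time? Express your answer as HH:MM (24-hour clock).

10:30

Daylight saving runs 6 February – 25 September; August 21, 2033 is inside that window, so Ulion is at UTC+00:00.
10:30 local − 0h = 10:30 UTC.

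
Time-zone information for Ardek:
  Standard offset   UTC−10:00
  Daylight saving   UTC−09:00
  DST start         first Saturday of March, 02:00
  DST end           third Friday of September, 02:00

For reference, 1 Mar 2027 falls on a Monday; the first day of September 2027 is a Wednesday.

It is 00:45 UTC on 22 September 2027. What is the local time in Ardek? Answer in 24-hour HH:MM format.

14:45

1 March 2027 is a Monday, so the first Saturday is March 6.
1 September 2027 is a Wednesday, so the first Friday is September 3 and the third is September 17.
At the standard offset (UTC−10:00), 00:45 UTC − 10h = 14:45 Ardek standard time (rolling into the previous day, 21 September 2027).
Daylight saving runs 6 March – 17 September; the standard-time date in Ardek, 21 September 2027, is outside that window, so Ardek is on standard time at UTC−10:00.
00:45 UTC − 10h = 14:45 local (rolling into the previous day, 21 September 2027).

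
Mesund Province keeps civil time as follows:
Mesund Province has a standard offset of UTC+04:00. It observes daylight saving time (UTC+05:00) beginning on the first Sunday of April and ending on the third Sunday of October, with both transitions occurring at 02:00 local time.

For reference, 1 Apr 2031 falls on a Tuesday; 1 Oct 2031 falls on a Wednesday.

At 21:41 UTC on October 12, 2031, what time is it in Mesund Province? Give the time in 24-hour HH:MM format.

02:41

1 April 2031 is a Tuesday, so the first Sunday is April 6.
1 October 2031 is a Wednesday, so the first Sunday is October 5 and the third is October 19.
At the standard offset (UTC+04:00), 21:41 UTC + 4h = 01:41 Mesund Province standard time (rolling into the next day, 13 October 2031).
The standard-time date in Mesund Province, October 13, 2031, falls between 6 April and 19 October, so daylight saving is in effect and Mesund Province is at UTC+05:00.
21:41 UTC + 5h = 02:41 local (rolling into the next day, 13 October 2031).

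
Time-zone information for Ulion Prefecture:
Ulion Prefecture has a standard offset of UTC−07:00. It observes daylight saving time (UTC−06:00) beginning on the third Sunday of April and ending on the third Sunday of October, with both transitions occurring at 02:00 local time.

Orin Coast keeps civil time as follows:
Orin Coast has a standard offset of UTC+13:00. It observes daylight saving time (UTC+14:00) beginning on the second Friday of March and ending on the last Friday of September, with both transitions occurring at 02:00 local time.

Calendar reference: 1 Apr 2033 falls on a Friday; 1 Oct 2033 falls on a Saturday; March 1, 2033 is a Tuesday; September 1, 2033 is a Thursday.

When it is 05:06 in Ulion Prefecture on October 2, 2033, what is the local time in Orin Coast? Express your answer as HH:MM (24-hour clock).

00:06

1 April 2033 is a Friday, so the first Sunday is April 3 and the third is April 17.
1 October 2033 is a Saturday, so the first Sunday is October 2 and the third is October 16.
Daylight saving runs 17 April – 16 October; October 2, 2033 is inside that window, so Ulion Prefecture is at UTC−06:00.
05:06 Ulion Prefecture + 6h = 11:06 UTC.
1 March 2033 is a Tuesday, so the first Friday is March 4 and the second is March 11.
1 September 2033 is a Thursday, so Fridays fall on 2, 9, 16, 23, 30; the last is September 30.
At the standard offset (UTC+13:00), 11:06 UTC + 13h = 00:06 Orin Coast standard time (rolling into the next day, 3 October 2033).
Daylight saving runs 11 March – 30 September; the standard-time date in Orin Coast, October 3, 2033, is outside that window, so Orin Coast is on standard time at UTC+13:00.
11:06 UTC + 13h = 00:06 Orin Coast (rolling into the next day, 3 October 2033).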